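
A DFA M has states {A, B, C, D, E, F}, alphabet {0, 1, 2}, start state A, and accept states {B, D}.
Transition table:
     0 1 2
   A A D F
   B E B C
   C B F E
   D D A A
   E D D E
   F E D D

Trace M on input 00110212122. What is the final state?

A --0--> A
A --0--> A
A --1--> D
D --1--> A
A --0--> A
A --2--> F
F --1--> D
D --2--> A
A --1--> D
D --2--> A
A --2--> F

F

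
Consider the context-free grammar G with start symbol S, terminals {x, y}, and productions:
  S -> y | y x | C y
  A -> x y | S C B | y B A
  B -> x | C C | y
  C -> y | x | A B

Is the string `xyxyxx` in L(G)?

no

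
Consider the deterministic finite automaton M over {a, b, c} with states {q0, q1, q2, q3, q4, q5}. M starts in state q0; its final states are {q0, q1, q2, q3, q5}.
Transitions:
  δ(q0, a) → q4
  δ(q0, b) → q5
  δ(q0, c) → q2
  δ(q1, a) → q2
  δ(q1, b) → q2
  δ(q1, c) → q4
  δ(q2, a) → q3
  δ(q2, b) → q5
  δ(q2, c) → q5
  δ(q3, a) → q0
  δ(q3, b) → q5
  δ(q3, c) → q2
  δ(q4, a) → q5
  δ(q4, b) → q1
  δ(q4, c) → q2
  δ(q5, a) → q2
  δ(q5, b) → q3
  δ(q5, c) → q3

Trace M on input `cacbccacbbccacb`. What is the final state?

q3

q0 --c--> q2
q2 --a--> q3
q3 --c--> q2
q2 --b--> q5
q5 --c--> q3
q3 --c--> q2
q2 --a--> q3
q3 --c--> q2
q2 --b--> q5
q5 --b--> q3
q3 --c--> q2
q2 --c--> q5
q5 --a--> q2
q2 --c--> q5
q5 --b--> q3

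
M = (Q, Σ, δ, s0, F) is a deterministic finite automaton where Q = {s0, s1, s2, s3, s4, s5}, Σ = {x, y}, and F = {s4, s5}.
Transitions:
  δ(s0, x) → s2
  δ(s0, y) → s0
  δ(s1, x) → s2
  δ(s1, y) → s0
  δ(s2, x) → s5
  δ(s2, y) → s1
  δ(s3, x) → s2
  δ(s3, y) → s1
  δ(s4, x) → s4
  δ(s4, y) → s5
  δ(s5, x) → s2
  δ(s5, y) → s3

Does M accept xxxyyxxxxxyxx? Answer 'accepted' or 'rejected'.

s0 --x--> s2
s2 --x--> s5
s5 --x--> s2
s2 --y--> s1
s1 --y--> s0
s0 --x--> s2
s2 --x--> s5
s5 --x--> s2
s2 --x--> s5
s5 --x--> s2
s2 --y--> s1
s1 --x--> s2
s2 --x--> s5
End in state s5, which is an accepting state.

accepted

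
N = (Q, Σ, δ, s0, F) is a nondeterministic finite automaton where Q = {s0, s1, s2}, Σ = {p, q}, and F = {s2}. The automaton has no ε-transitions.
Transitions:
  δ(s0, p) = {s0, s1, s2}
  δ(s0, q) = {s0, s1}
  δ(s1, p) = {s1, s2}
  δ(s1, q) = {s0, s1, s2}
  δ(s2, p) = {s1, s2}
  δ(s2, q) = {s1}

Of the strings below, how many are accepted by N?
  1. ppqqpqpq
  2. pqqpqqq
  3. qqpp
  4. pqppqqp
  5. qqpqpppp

5

ppqqpqpq: accepted
pqqpqqq: accepted
qqpp: accepted
pqppqqp: accepted
qqpqpppp: accepted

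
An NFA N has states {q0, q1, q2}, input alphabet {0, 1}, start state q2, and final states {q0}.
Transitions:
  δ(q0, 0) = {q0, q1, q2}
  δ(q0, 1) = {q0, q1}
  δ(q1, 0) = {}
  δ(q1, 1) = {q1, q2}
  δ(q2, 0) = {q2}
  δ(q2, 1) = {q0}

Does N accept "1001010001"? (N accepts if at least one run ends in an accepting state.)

accepted

Start: {q2}
read 1: {q0}
read 0: {q0, q1, q2}
read 0: {q0, q1, q2}
read 1: {q0, q1, q2}
read 0: {q0, q1, q2}
read 1: {q0, q1, q2}
read 0: {q0, q1, q2}
read 0: {q0, q1, q2}
read 0: {q0, q1, q2}
read 1: {q0, q1, q2}
Reachable ∩ accepting = {q0} — nonempty.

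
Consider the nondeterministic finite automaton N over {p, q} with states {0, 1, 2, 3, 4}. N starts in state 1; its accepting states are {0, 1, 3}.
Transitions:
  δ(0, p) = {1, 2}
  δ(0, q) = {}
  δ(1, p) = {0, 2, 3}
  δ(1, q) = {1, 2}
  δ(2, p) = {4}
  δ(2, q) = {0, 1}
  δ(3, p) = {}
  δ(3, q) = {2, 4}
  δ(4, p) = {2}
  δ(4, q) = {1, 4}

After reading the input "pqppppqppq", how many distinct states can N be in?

4

Start: {1}
read p: {0, 2, 3}
read q: {0, 1, 2, 4}
read p: {0, 1, 2, 3, 4}
read p: {0, 1, 2, 3, 4}
read p: {0, 1, 2, 3, 4}
read p: {0, 1, 2, 3, 4}
read q: {0, 1, 2, 4}
read p: {0, 1, 2, 3, 4}
read p: {0, 1, 2, 3, 4}
read q: {0, 1, 2, 4}
Final reachable set {0, 1, 2, 4} has 4 states.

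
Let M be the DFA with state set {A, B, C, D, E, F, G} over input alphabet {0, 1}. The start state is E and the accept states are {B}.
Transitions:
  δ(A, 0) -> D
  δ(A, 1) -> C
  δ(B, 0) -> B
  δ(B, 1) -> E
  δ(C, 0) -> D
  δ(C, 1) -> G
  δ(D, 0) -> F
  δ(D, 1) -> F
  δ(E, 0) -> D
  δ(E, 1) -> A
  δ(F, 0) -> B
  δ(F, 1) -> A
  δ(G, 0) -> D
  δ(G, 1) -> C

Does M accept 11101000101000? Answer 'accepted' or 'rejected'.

E --1--> A
A --1--> C
C --1--> G
G --0--> D
D --1--> F
F --0--> B
B --0--> B
B --0--> B
B --1--> E
E --0--> D
D --1--> F
F --0--> B
B --0--> B
B --0--> B
End in state B, which is an accepting state.

accepted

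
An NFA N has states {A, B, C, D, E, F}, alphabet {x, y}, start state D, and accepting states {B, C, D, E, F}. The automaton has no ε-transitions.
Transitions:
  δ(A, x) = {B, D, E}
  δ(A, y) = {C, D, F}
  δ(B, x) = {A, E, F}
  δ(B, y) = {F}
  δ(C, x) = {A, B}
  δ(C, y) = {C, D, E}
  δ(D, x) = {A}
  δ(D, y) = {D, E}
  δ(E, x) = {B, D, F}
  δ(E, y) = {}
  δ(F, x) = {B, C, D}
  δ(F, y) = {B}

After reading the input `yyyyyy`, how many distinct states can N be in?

2

Start: {D}
read y: {D, E}
read y: {D, E}
read y: {D, E}
read y: {D, E}
read y: {D, E}
read y: {D, E}
Final reachable set {D, E} has 2 states.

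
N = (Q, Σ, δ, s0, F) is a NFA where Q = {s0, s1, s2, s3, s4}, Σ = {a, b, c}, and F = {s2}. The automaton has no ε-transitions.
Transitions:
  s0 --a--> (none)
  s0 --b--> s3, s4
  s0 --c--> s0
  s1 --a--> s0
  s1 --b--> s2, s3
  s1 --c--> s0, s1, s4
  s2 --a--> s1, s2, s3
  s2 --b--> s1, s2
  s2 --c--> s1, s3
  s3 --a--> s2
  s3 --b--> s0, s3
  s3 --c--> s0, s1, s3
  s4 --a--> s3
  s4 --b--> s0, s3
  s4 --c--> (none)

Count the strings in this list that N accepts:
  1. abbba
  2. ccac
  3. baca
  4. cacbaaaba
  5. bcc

abbba: rejected
ccac: rejected
baca: accepted
cacbaaaba: rejected
bcc: rejected

1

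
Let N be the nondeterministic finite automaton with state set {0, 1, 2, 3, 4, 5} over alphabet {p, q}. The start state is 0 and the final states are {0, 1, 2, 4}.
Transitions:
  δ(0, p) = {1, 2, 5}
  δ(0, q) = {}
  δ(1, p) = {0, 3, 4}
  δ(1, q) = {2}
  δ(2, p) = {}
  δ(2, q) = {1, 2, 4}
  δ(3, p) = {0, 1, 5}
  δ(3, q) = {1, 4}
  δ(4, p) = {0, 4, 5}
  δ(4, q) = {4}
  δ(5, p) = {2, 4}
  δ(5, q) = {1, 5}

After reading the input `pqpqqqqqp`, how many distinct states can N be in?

Start: {0}
read p: {1, 2, 5}
read q: {1, 2, 4, 5}
read p: {0, 2, 3, 4, 5}
read q: {1, 2, 4, 5}
read q: {1, 2, 4, 5}
read q: {1, 2, 4, 5}
read q: {1, 2, 4, 5}
read q: {1, 2, 4, 5}
read p: {0, 2, 3, 4, 5}
Final reachable set {0, 2, 3, 4, 5} has 5 states.

5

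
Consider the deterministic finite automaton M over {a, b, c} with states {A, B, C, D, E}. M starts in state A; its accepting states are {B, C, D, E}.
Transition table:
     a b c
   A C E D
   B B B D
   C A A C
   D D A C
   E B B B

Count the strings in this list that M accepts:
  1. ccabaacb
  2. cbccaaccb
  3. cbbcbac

ccabaacb: rejected
cbccaaccb: rejected
cbbcbac: accepted

1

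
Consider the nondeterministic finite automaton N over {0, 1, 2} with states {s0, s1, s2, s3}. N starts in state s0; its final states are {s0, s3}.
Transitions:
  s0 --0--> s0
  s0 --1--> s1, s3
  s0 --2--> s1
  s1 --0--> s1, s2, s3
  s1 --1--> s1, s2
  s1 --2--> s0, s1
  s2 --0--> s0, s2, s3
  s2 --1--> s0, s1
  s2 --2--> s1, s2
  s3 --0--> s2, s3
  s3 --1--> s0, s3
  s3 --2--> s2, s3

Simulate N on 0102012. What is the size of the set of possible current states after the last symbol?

4

Start: {s0}
read 0: {s0}
read 1: {s1, s3}
read 0: {s1, s2, s3}
read 2: {s0, s1, s2, s3}
read 0: {s0, s1, s2, s3}
read 1: {s0, s1, s2, s3}
read 2: {s0, s1, s2, s3}
Final reachable set {s0, s1, s2, s3} has 4 states.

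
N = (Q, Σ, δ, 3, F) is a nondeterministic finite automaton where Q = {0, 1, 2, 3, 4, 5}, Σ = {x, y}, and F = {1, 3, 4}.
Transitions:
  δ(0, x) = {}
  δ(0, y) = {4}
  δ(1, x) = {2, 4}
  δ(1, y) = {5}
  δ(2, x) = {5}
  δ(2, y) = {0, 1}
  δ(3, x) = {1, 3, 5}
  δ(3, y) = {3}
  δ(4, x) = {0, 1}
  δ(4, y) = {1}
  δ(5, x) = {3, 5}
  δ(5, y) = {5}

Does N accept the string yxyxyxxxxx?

Start: {3}
read y: {3}
read x: {1, 3, 5}
read y: {3, 5}
read x: {1, 3, 5}
read y: {3, 5}
read x: {1, 3, 5}
read x: {1, 2, 3, 4, 5}
read x: {0, 1, 2, 3, 4, 5}
read x: {0, 1, 2, 3, 4, 5}
read x: {0, 1, 2, 3, 4, 5}
Reachable ∩ accepting = {1, 3, 4} — nonempty.

accepted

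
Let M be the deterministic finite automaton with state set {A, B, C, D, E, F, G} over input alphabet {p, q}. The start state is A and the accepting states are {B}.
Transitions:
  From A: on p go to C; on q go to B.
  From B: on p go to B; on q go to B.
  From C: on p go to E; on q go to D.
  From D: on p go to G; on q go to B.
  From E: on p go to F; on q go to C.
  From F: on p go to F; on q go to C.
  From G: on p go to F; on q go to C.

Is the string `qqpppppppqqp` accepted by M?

A --q--> B
B --q--> B
B --p--> B
B --p--> B
B --p--> B
B --p--> B
B --p--> B
B --p--> B
B --p--> B
B --q--> B
B --q--> B
B --p--> B
End in state B, which is an accepting state.

accepted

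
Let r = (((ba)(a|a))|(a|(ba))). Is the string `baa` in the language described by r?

yes

The left alternative ((ba)(a|a)) matches baa.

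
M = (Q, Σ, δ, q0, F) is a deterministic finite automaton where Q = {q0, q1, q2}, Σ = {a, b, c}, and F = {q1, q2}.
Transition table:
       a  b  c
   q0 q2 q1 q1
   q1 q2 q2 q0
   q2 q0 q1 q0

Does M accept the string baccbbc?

rejected

q0 --b--> q1
q1 --a--> q2
q2 --c--> q0
q0 --c--> q1
q1 --b--> q2
q2 --b--> q1
q1 --c--> q0
End in state q0, which is not an accepting state.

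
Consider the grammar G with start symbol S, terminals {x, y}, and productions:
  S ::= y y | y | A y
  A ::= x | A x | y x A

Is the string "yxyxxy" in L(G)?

S ⇒ Ay ⇒ yxAy ⇒ yxyxAy ⇒ yxyxxy

yes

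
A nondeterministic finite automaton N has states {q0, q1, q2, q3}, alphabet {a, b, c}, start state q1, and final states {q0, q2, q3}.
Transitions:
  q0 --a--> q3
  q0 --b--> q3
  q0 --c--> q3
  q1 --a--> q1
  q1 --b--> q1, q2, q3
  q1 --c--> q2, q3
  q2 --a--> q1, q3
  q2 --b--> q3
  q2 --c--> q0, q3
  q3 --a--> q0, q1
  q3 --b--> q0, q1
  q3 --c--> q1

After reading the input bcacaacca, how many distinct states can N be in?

3

Start: {q1}
read b: {q1, q2, q3}
read c: {q0, q1, q2, q3}
read a: {q0, q1, q3}
read c: {q1, q2, q3}
read a: {q0, q1, q3}
read a: {q0, q1, q3}
read c: {q1, q2, q3}
read c: {q0, q1, q2, q3}
read a: {q0, q1, q3}
Final reachable set {q0, q1, q3} has 3 states.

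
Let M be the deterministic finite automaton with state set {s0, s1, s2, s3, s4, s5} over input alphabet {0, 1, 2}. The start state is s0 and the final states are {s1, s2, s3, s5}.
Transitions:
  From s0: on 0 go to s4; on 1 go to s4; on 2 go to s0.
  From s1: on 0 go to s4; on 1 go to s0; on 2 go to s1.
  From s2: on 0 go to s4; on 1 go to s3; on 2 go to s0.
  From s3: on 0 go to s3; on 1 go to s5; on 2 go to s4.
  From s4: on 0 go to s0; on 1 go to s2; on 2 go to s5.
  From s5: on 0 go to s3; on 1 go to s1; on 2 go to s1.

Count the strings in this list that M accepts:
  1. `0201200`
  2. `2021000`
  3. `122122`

0

`0201200`: rejected
`2021000`: rejected
`122122`: rejected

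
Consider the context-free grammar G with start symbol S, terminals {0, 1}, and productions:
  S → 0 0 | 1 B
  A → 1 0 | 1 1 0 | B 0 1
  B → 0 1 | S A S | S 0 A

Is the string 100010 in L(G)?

S ⇒ 1B ⇒ 1S0A ⇒ 1000A ⇒ 100010

yes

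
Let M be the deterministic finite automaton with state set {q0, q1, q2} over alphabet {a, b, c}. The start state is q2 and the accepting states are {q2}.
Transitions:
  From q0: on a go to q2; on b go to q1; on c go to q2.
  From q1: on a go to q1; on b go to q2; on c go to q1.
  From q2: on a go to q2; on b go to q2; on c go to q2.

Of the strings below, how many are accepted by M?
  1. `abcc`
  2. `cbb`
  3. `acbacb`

3

`abcc`: accepted
`cbb`: accepted
`acbacb`: accepted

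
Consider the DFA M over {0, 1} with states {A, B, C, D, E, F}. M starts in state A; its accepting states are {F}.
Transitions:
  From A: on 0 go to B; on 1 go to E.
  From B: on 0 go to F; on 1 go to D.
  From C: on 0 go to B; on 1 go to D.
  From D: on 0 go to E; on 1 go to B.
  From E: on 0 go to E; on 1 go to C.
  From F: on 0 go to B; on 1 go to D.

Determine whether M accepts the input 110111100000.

accepted

A --1--> E
E --1--> C
C --0--> B
B --1--> D
D --1--> B
B --1--> D
D --1--> B
B --0--> F
F --0--> B
B --0--> F
F --0--> B
B --0--> F
End in state F, which is an accepting state.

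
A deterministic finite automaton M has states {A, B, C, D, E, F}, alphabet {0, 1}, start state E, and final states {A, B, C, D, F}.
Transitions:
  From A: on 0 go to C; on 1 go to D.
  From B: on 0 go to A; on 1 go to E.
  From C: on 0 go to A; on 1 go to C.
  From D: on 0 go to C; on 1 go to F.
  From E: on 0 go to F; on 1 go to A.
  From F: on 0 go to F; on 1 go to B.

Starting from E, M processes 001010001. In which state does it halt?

C

E --0--> F
F --0--> F
F --1--> B
B --0--> A
A --1--> D
D --0--> C
C --0--> A
A --0--> C
C --1--> C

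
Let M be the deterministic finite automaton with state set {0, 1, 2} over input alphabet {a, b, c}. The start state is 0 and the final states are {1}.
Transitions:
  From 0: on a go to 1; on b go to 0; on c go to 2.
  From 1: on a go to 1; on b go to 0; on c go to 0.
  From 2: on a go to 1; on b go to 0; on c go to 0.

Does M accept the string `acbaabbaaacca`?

0 --a--> 1
1 --c--> 0
0 --b--> 0
0 --a--> 1
1 --a--> 1
1 --b--> 0
0 --b--> 0
0 --a--> 1
1 --a--> 1
1 --a--> 1
1 --c--> 0
0 --c--> 2
2 --a--> 1
End in state 1, which is an accepting state.

accepted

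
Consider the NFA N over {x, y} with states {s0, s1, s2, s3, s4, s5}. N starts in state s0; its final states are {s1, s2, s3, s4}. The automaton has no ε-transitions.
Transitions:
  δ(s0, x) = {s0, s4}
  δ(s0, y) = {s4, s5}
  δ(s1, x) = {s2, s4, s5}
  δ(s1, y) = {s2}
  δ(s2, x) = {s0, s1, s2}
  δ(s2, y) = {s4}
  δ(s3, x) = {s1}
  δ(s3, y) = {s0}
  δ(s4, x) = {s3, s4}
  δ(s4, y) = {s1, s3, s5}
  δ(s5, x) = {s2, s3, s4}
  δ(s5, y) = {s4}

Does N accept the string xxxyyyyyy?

accepted

Start: {s0}
read x: {s0, s4}
read x: {s0, s3, s4}
read x: {s0, s1, s3, s4}
read y: {s0, s1, s2, s3, s4, s5}
read y: {s0, s1, s2, s3, s4, s5}
read y: {s0, s1, s2, s3, s4, s5}
read y: {s0, s1, s2, s3, s4, s5}
read y: {s0, s1, s2, s3, s4, s5}
read y: {s0, s1, s2, s3, s4, s5}
Reachable ∩ accepting = {s1, s2, s3, s4} — nonempty.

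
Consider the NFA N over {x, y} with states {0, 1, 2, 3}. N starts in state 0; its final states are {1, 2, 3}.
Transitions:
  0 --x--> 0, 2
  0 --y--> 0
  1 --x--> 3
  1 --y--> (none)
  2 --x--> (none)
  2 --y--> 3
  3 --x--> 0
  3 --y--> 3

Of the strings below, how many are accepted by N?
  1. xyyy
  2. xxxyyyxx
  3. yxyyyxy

3

xyyy: accepted
xxxyyyxx: accepted
yxyyyxy: accepted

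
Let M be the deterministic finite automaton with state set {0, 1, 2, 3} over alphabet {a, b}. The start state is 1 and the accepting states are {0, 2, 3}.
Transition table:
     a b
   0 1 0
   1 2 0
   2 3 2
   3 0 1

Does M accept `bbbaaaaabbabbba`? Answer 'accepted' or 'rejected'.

rejected

1 --b--> 0
0 --b--> 0
0 --b--> 0
0 --a--> 1
1 --a--> 2
2 --a--> 3
3 --a--> 0
0 --a--> 1
1 --b--> 0
0 --b--> 0
0 --a--> 1
1 --b--> 0
0 --b--> 0
0 --b--> 0
0 --a--> 1
End in state 1, which is not an accepting state.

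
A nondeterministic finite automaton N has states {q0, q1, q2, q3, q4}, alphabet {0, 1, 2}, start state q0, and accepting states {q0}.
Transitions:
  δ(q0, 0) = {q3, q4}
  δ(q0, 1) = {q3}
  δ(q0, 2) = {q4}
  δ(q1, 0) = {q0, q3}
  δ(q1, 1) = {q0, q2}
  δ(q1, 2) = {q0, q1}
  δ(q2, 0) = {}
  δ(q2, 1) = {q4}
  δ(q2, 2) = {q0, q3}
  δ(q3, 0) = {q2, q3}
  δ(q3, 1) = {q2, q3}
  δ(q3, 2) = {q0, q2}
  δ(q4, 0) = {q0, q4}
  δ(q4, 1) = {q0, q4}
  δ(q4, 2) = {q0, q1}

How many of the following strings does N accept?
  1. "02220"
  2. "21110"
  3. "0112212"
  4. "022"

4

"02220": accepted
"21110": accepted
"0112212": accepted
"022": accepted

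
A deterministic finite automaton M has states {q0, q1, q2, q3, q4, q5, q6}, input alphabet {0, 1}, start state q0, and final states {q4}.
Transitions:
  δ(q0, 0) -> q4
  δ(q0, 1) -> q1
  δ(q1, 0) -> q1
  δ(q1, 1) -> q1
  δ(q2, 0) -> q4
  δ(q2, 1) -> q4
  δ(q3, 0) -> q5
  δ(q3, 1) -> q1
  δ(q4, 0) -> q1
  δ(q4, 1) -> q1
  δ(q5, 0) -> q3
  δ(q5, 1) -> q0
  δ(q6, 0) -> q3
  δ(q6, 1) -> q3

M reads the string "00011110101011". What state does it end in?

q1

q0 --0--> q4
q4 --0--> q1
q1 --0--> q1
q1 --1--> q1
q1 --1--> q1
q1 --1--> q1
q1 --1--> q1
q1 --0--> q1
q1 --1--> q1
q1 --0--> q1
q1 --1--> q1
q1 --0--> q1
q1 --1--> q1
q1 --1--> q1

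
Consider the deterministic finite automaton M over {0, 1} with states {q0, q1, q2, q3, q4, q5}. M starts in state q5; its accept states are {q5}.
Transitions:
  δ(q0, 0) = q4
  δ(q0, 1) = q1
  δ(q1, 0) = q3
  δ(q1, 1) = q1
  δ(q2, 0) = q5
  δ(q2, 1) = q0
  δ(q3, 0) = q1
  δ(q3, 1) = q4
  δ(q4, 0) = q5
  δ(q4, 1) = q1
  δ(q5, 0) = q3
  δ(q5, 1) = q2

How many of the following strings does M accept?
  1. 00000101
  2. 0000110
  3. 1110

0

00000101: rejected
0000110: rejected
1110: rejected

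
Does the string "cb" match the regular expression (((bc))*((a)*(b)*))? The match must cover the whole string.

No split of cb into u·v has ((bc))* matching u and ((a)*(b)*) matching v.

no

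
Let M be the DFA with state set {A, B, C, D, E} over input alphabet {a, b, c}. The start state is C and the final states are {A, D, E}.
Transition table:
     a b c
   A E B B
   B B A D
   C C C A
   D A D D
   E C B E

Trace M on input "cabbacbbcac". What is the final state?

D

C --c--> A
A --a--> E
E --b--> B
B --b--> A
A --a--> E
E --c--> E
E --b--> B
B --b--> A
A --c--> B
B --a--> B
B --c--> D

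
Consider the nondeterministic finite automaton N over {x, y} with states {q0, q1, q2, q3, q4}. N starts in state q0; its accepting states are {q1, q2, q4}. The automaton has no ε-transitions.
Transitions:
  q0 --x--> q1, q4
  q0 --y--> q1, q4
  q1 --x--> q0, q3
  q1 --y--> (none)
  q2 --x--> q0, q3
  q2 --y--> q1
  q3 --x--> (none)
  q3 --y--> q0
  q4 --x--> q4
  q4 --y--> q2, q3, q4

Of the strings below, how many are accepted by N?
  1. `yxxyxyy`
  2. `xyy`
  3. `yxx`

3

`yxxyxyy`: accepted
`xyy`: accepted
`yxx`: accepted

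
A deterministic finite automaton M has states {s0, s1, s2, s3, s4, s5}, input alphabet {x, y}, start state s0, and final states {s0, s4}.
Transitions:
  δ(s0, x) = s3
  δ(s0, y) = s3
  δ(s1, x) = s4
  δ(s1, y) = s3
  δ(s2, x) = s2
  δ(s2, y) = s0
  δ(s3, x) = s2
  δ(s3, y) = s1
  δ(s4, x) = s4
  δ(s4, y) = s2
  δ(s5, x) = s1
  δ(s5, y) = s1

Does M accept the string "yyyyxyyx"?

rejected

s0 --y--> s3
s3 --y--> s1
s1 --y--> s3
s3 --y--> s1
s1 --x--> s4
s4 --y--> s2
s2 --y--> s0
s0 --x--> s3
End in state s3, which is not an accepting state.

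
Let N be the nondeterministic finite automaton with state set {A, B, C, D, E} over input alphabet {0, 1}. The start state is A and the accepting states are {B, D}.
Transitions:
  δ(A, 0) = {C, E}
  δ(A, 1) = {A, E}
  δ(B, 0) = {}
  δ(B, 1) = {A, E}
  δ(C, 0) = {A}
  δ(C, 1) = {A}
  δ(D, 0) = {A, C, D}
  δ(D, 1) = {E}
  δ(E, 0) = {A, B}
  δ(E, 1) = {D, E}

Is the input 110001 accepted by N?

accepted

Start: {A}
read 1: {A, E}
read 1: {A, D, E}
read 0: {A, B, C, D, E}
read 0: {A, B, C, D, E}
read 0: {A, B, C, D, E}
read 1: {A, D, E}
Reachable ∩ accepting = {D} — nonempty.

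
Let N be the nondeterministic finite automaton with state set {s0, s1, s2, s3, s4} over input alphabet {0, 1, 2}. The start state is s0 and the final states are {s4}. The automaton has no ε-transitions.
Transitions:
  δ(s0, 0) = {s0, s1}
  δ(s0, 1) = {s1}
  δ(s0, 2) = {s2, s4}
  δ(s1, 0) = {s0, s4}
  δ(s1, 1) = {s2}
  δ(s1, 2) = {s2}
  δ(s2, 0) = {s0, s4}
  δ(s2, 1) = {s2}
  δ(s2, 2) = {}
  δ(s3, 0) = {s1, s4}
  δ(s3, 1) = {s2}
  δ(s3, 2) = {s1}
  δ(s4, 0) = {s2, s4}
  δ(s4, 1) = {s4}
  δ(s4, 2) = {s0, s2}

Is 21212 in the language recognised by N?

Start: {s0}
read 2: {s2, s4}
read 1: {s2, s4}
read 2: {s0, s2}
read 1: {s1, s2}
read 2: {s2}
Reachable ∩ accepting = {} — empty.

rejected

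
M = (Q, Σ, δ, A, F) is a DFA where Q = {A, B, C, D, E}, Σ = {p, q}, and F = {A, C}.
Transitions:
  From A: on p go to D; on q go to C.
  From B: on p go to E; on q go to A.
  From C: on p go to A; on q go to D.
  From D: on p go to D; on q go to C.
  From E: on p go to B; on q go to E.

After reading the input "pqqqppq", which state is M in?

C

A --p--> D
D --q--> C
C --q--> D
D --q--> C
C --p--> A
A --p--> D
D --q--> C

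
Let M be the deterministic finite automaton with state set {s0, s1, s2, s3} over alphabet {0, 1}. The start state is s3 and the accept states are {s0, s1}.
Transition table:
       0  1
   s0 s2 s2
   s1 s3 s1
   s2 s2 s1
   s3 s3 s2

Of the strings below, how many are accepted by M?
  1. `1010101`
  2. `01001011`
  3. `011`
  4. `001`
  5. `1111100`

`1010101`: accepted
`01001011`: accepted
`011`: accepted
`001`: rejected
`1111100`: rejected

3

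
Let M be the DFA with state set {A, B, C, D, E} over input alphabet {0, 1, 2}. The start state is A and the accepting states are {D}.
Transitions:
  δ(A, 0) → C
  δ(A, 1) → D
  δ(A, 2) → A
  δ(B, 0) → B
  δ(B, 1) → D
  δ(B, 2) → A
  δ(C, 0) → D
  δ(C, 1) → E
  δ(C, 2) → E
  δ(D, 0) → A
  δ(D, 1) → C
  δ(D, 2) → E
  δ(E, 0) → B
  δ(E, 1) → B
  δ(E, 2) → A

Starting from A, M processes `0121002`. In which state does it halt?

A --0--> C
C --1--> E
E --2--> A
A --1--> D
D --0--> A
A --0--> C
C --2--> E

E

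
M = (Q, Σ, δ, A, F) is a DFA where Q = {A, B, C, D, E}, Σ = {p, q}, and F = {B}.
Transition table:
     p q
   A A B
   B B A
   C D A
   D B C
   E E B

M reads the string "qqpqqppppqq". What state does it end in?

A --q--> B
B --q--> A
A --p--> A
A --q--> B
B --q--> A
A --p--> A
A --p--> A
A --p--> A
A --p--> A
A --q--> B
B --q--> A

A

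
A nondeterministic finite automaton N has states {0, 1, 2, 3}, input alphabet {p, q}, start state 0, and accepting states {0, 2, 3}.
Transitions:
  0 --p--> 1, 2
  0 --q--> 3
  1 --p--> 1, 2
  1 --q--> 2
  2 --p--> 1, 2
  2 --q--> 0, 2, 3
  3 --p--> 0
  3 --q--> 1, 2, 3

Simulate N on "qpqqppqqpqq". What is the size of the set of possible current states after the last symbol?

Start: {0}
read q: {3}
read p: {0}
read q: {3}
read q: {1, 2, 3}
read p: {0, 1, 2}
read p: {1, 2}
read q: {0, 2, 3}
read q: {0, 1, 2, 3}
read p: {0, 1, 2}
read q: {0, 2, 3}
read q: {0, 1, 2, 3}
Final reachable set {0, 1, 2, 3} has 4 states.

4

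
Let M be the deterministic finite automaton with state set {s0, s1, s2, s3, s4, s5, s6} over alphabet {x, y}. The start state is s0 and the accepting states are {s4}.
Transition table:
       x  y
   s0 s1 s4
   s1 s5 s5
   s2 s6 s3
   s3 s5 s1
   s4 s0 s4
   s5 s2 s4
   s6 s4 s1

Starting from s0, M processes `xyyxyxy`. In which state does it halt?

s4

s0 --x--> s1
s1 --y--> s5
s5 --y--> s4
s4 --x--> s0
s0 --y--> s4
s4 --x--> s0
s0 --y--> s4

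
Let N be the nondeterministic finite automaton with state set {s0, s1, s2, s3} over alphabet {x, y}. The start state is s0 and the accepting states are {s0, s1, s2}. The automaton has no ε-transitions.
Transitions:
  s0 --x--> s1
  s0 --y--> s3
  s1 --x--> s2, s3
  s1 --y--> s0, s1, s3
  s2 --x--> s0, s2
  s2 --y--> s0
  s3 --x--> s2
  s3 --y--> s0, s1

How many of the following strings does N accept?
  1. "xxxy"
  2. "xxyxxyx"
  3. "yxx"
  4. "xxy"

4

"xxxy": accepted
"xxyxxyx": accepted
"yxx": accepted
"xxy": accepted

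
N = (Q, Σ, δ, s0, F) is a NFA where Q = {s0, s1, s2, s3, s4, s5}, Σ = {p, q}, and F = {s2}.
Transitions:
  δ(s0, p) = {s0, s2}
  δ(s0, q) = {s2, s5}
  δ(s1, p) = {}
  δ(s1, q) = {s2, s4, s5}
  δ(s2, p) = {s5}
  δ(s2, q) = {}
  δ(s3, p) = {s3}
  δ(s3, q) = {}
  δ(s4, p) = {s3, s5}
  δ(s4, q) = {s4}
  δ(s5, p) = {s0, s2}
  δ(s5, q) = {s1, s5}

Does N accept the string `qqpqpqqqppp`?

Start: {s0}
read q: {s2, s5}
read q: {s1, s5}
read p: {s0, s2}
read q: {s2, s5}
read p: {s0, s2, s5}
read q: {s1, s2, s5}
read q: {s1, s2, s4, s5}
read q: {s1, s2, s4, s5}
read p: {s0, s2, s3, s5}
read p: {s0, s2, s3, s5}
read p: {s0, s2, s3, s5}
Reachable ∩ accepting = {s2} — nonempty.

accepted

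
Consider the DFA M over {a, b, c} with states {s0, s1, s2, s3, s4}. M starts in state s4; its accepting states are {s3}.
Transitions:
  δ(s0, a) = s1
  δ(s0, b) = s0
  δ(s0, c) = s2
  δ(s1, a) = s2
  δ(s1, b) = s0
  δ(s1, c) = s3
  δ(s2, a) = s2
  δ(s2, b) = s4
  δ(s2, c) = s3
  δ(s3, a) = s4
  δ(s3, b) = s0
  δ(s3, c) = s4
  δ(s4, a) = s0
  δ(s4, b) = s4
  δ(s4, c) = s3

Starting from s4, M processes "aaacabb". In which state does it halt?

s4 --a--> s0
s0 --a--> s1
s1 --a--> s2
s2 --c--> s3
s3 --a--> s4
s4 --b--> s4
s4 --b--> s4

s4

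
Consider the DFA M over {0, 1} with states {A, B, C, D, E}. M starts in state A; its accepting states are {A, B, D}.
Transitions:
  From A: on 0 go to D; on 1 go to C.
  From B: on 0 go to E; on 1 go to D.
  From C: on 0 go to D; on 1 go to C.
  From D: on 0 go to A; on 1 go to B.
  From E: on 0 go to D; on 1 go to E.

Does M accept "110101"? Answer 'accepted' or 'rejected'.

rejected

A --1--> C
C --1--> C
C --0--> D
D --1--> B
B --0--> E
E --1--> E
End in state E, which is not an accepting state.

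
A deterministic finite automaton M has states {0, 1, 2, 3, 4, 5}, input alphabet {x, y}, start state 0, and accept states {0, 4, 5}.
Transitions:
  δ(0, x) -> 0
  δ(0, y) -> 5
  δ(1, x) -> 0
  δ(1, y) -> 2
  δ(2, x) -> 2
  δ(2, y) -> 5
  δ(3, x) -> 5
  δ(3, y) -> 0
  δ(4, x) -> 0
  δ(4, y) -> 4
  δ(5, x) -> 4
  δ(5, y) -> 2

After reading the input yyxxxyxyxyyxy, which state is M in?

0 --y--> 5
5 --y--> 2
2 --x--> 2
2 --x--> 2
2 --x--> 2
2 --y--> 5
5 --x--> 4
4 --y--> 4
4 --x--> 0
0 --y--> 5
5 --y--> 2
2 --x--> 2
2 --y--> 5

5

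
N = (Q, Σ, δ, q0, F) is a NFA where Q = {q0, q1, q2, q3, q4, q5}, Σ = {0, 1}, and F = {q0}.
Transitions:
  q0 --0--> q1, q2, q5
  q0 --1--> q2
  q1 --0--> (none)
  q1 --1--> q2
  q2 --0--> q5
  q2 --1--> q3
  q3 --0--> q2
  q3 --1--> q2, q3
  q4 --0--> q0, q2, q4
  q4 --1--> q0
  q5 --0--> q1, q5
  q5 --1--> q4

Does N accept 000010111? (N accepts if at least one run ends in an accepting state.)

rejected

Start: {q0}
read 0: {q1, q2, q5}
read 0: {q1, q5}
read 0: {q1, q5}
read 0: {q1, q5}
read 1: {q2, q4}
read 0: {q0, q2, q4, q5}
read 1: {q0, q2, q3, q4}
read 1: {q0, q2, q3}
read 1: {q2, q3}
Reachable ∩ accepting = {} — empty.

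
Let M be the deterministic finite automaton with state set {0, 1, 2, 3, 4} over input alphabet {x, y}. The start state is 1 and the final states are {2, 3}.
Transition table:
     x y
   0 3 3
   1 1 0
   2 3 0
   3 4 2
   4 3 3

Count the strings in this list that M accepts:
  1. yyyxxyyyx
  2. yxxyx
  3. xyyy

2

yyyxxyyyx: accepted
yxxyx: rejected
xyyy: accepted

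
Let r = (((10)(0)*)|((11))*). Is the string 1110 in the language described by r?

Neither ((10)(0)*) nor ((11))* matches 1110.

no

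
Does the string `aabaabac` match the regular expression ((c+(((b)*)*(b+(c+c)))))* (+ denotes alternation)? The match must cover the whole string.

no

aabaabac cannot be split into zero or more pieces each matching (c+(((b)*)*(b+(c+c)))).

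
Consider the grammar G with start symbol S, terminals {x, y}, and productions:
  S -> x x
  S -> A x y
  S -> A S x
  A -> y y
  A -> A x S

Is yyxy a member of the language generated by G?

yes

S ⇒ Axy ⇒ yyxy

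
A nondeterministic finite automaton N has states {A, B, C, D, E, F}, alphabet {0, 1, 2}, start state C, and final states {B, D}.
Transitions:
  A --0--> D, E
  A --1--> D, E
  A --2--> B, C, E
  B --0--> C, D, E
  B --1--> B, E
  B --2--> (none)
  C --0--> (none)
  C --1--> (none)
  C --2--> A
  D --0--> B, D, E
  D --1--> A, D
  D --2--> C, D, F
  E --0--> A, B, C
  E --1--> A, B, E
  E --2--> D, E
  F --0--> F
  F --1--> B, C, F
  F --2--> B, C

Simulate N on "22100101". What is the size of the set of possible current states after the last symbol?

4

Start: {C}
read 2: {A}
read 2: {B, C, E}
read 1: {A, B, E}
read 0: {A, B, C, D, E}
read 0: {A, B, C, D, E}
read 1: {A, B, D, E}
read 0: {A, B, C, D, E}
read 1: {A, B, D, E}
Final reachable set {A, B, D, E} has 4 states.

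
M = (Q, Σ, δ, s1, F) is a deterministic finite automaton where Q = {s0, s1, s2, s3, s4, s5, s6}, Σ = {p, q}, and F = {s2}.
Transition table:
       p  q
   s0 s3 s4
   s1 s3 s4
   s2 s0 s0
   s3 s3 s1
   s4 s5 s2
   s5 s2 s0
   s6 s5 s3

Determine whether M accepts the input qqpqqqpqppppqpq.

s1 --q--> s4
s4 --q--> s2
s2 --p--> s0
s0 --q--> s4
s4 --q--> s2
s2 --q--> s0
s0 --p--> s3
s3 --q--> s1
s1 --p--> s3
s3 --p--> s3
s3 --p--> s3
s3 --p--> s3
s3 --q--> s1
s1 --p--> s3
s3 --q--> s1
End in state s1, which is not an accepting state.

rejected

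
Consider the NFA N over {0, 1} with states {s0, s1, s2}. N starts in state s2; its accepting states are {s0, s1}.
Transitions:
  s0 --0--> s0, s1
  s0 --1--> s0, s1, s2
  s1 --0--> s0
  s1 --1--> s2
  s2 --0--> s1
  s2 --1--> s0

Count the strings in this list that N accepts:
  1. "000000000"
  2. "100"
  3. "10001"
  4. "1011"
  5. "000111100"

"000000000": accepted
"100": accepted
"10001": accepted
"1011": accepted
"000111100": accepted

5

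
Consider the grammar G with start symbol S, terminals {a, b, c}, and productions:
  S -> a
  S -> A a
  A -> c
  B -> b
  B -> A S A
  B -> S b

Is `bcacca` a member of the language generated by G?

no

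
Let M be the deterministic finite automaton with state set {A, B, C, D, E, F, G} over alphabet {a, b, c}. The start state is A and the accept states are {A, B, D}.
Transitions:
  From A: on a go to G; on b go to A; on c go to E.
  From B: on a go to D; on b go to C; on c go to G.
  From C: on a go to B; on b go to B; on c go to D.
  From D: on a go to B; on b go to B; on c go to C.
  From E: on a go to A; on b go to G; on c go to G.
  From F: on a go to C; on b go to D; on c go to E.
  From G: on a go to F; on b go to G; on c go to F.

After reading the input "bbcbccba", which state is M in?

A --b--> A
A --b--> A
A --c--> E
E --b--> G
G --c--> F
F --c--> E
E --b--> G
G --a--> F

F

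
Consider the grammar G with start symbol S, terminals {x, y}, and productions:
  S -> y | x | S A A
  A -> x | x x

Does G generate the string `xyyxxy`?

no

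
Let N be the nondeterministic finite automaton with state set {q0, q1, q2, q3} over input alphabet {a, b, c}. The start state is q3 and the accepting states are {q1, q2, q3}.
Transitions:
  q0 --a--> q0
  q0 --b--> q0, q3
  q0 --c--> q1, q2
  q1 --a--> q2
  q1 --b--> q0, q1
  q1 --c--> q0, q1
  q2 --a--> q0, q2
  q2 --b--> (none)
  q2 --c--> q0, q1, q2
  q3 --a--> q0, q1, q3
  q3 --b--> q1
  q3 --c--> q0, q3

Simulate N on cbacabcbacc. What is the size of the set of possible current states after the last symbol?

4

Start: {q3}
read c: {q0, q3}
read b: {q0, q1, q3}
read a: {q0, q1, q2, q3}
read c: {q0, q1, q2, q3}
read a: {q0, q1, q2, q3}
read b: {q0, q1, q3}
read c: {q0, q1, q2, q3}
read b: {q0, q1, q3}
read a: {q0, q1, q2, q3}
read c: {q0, q1, q2, q3}
read c: {q0, q1, q2, q3}
Final reachable set {q0, q1, q2, q3} has 4 states.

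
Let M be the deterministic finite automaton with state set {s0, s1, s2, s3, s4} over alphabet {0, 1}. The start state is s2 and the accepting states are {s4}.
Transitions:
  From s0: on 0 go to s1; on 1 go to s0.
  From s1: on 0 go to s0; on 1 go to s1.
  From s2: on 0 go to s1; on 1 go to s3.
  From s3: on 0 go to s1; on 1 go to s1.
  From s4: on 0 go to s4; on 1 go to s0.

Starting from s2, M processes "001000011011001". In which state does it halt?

s1

s2 --0--> s1
s1 --0--> s0
s0 --1--> s0
s0 --0--> s1
s1 --0--> s0
s0 --0--> s1
s1 --0--> s0
s0 --1--> s0
s0 --1--> s0
s0 --0--> s1
s1 --1--> s1
s1 --1--> s1
s1 --0--> s0
s0 --0--> s1
s1 --1--> s1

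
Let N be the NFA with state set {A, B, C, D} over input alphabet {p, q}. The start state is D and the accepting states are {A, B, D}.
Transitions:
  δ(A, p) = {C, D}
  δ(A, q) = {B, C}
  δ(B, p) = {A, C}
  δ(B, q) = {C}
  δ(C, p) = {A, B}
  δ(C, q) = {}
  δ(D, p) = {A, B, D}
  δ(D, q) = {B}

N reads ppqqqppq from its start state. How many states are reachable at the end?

0

Start: {D}
read p: {A, B, D}
read p: {A, B, C, D}
read q: {B, C}
read q: {C}
read q: {}
The reachable set is empty and stays empty for the remaining 3 symbols.
Final reachable set {} has 0 states.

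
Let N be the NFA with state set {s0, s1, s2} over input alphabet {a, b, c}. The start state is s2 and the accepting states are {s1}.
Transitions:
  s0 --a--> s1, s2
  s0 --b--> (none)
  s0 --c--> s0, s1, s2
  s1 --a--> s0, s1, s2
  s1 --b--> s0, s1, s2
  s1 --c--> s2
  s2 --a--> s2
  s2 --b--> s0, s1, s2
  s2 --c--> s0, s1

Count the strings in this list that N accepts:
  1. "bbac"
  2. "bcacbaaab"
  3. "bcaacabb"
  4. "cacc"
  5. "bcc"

5

"bbac": accepted
"bcacbaaab": accepted
"bcaacabb": accepted
"cacc": accepted
"bcc": accepted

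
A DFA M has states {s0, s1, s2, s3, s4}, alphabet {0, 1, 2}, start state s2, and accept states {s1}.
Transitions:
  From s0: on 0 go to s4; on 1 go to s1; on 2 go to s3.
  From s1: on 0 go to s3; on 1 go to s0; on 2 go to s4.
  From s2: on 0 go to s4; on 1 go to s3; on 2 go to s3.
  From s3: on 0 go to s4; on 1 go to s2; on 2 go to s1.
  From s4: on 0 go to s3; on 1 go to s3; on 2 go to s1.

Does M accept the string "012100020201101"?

s2 --0--> s4
s4 --1--> s3
s3 --2--> s1
s1 --1--> s0
s0 --0--> s4
s4 --0--> s3
s3 --0--> s4
s4 --2--> s1
s1 --0--> s3
s3 --2--> s1
s1 --0--> s3
s3 --1--> s2
s2 --1--> s3
s3 --0--> s4
s4 --1--> s3
End in state s3, which is not an accepting state.

rejected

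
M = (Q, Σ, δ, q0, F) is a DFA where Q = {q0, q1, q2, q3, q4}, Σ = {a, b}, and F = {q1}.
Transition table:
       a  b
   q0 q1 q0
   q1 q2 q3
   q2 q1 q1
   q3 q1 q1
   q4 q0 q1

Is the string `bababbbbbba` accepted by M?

rejected

q0 --b--> q0
q0 --a--> q1
q1 --b--> q3
q3 --a--> q1
q1 --b--> q3
q3 --b--> q1
q1 --b--> q3
q3 --b--> q1
q1 --b--> q3
q3 --b--> q1
q1 --a--> q2
End in state q2, which is not an accepting state.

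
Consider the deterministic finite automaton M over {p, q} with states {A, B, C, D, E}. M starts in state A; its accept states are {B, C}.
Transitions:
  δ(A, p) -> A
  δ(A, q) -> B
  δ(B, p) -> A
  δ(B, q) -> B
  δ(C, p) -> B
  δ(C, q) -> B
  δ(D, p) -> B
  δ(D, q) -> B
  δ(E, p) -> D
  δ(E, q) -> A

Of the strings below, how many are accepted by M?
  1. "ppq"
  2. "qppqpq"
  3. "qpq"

3

"ppq": accepted
"qppqpq": accepted
"qpq": accepted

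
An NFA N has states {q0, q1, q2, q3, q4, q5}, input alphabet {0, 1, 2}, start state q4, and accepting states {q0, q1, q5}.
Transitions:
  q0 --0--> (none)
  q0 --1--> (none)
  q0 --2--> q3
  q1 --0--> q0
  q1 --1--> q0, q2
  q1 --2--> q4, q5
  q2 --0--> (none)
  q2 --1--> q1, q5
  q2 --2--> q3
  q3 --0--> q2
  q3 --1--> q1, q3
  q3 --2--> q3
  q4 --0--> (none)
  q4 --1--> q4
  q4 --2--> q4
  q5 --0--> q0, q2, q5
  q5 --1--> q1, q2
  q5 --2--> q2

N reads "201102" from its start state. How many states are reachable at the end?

Start: {q4}
read 2: {q4}
read 0: {}
The reachable set is empty and stays empty for the remaining 4 symbols.
Final reachable set {} has 0 states.

0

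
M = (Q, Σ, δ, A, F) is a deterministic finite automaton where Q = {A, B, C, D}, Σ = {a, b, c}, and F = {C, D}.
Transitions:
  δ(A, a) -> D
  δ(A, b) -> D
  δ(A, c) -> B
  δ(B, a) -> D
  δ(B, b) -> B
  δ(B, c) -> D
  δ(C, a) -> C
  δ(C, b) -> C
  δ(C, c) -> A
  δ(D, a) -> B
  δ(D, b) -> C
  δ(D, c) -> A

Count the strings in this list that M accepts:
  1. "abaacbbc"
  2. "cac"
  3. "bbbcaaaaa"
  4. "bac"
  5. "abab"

"abaacbbc": rejected
"cac": rejected
"bbbcaaaaa": accepted
"bac": accepted
"abab": accepted

3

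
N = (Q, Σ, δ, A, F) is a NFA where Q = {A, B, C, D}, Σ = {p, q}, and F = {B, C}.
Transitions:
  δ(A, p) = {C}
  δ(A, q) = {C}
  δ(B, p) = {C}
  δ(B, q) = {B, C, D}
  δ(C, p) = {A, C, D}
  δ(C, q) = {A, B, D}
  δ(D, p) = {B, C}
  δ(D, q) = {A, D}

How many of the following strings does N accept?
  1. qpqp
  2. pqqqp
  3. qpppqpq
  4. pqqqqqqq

4

qpqp: accepted
pqqqp: accepted
qpppqpq: accepted
pqqqqqqq: accepted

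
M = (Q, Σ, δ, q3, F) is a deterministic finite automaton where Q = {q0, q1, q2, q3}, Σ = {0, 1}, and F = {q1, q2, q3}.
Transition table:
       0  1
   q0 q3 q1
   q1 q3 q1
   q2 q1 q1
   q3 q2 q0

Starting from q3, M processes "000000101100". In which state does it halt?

q3 --0--> q2
q2 --0--> q1
q1 --0--> q3
q3 --0--> q2
q2 --0--> q1
q1 --0--> q3
q3 --1--> q0
q0 --0--> q3
q3 --1--> q0
q0 --1--> q1
q1 --0--> q3
q3 --0--> q2

q2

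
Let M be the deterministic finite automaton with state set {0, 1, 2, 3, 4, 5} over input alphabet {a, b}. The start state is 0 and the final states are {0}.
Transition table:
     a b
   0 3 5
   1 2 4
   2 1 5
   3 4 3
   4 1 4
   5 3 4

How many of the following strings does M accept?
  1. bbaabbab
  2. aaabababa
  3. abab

0

bbaabbab: rejected
aaabababa: rejected
abab: rejected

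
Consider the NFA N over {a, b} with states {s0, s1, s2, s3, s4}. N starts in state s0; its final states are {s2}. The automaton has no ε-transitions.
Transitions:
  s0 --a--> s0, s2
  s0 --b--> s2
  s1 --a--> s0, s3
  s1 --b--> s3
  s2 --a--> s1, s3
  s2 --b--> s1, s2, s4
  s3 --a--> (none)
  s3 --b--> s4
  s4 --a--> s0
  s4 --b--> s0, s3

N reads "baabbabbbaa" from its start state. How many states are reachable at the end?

4

Start: {s0}
read b: {s2}
read a: {s1, s3}
read a: {s0, s3}
read b: {s2, s4}
read b: {s0, s1, s2, s3, s4}
read a: {s0, s1, s2, s3}
read b: {s1, s2, s3, s4}
read b: {s0, s1, s2, s3, s4}
read b: {s0, s1, s2, s3, s4}
read a: {s0, s1, s2, s3}
read a: {s0, s1, s2, s3}
Final reachable set {s0, s1, s2, s3} has 4 states.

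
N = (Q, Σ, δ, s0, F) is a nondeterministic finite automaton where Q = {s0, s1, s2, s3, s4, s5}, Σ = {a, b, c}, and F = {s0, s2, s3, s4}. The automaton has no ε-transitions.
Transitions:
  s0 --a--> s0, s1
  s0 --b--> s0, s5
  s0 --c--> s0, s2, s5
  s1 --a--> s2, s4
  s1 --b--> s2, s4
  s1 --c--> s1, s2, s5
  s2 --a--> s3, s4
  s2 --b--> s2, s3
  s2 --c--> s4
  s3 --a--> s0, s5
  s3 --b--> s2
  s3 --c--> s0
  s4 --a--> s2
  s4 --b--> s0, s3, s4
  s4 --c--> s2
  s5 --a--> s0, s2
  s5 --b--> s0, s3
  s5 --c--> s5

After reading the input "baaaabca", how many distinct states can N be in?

5

Start: {s0}
read b: {s0, s5}
read a: {s0, s1, s2}
read a: {s0, s1, s2, s3, s4}
read a: {s0, s1, s2, s3, s4, s5}
read a: {s0, s1, s2, s3, s4, s5}
read b: {s0, s2, s3, s4, s5}
read c: {s0, s2, s4, s5}
read a: {s0, s1, s2, s3, s4}
Final reachable set {s0, s1, s2, s3, s4} has 5 states.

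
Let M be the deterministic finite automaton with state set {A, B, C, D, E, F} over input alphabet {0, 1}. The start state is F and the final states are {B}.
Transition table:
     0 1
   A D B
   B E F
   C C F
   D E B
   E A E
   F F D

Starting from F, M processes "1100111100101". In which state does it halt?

E

F --1--> D
D --1--> B
B --0--> E
E --0--> A
A --1--> B
B --1--> F
F --1--> D
D --1--> B
B --0--> E
E --0--> A
A --1--> B
B --0--> E
E --1--> E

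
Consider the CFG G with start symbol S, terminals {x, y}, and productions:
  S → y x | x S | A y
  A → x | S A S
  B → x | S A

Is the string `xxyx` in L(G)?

yes

S ⇒ xS ⇒ xxS ⇒ xxyx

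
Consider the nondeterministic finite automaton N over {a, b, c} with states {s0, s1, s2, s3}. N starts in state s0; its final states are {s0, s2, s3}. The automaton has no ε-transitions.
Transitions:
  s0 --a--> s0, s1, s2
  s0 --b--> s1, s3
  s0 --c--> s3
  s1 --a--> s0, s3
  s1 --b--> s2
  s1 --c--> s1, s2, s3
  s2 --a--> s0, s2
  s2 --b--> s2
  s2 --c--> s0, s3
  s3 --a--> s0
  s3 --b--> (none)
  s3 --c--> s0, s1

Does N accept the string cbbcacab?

rejected

Start: {s0}
read c: {s3}
read b: {}
The reachable set is empty and stays empty for the remaining 6 symbols.
Reachable ∩ accepting = {} — empty.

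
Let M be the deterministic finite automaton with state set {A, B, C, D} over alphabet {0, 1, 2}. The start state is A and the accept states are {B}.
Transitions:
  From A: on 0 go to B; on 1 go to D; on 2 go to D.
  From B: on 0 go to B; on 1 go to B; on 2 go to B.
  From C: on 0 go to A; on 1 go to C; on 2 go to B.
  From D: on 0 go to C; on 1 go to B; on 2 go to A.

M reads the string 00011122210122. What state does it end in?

B

A --0--> B
B --0--> B
B --0--> B
B --1--> B
B --1--> B
B --1--> B
B --2--> B
B --2--> B
B --2--> B
B --1--> B
B --0--> B
B --1--> B
B --2--> B
B --2--> B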